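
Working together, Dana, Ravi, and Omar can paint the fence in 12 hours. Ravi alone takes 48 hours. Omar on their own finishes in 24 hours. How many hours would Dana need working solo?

Combined rate is 1/12 per hour.
Known contribution: 1/48 + 1/24 = (1 + 2)/48 = 3/48 = 1/16 per hour.
So Dana's rate is 1/12 − 1/16 = 1/48, meaning 48 hours alone.

48 hours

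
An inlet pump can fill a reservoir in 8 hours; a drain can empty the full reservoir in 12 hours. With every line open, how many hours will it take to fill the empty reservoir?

24 hours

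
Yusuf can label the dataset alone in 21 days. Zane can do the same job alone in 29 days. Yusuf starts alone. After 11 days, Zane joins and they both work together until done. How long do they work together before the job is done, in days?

In the first 11 days Yusuf alone does 11/21 of the job, leaving 10/21.
Once everyone is working, combined rate: 1/21 + 1/29 = (29 + 21)/609 = 50/609 per day.
Remaining 10/21 at 50/609 per day takes 29/5 days.

29/5 days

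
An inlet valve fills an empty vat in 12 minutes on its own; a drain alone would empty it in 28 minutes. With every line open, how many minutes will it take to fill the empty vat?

21 minutes

Net rate = 1/12 − 1/28 = (7 − 3)/84 = 4/84 = 1/21 per minute.
Filling time = 1 ÷ (1/21) = 21 minutes.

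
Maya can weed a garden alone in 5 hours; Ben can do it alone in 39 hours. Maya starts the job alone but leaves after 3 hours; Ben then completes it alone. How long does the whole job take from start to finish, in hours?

In 3 hours Maya does 3/5 of the job, leaving 2/5.
Ben works at 1/39 per hour, so finishing takes 2/5 ÷ 1/39 = 78/5 hours.
Total time = 3 + 78/5 = 93/5 hours.

93/5 hours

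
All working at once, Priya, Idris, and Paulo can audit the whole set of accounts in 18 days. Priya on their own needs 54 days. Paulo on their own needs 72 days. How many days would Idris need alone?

216/5 days

Combined rate is 1/18 per day.
Known contribution: 1/54 + 1/72 = (4 + 3)/216 = 7/216 per day.
So Idris's rate is 1/18 − 7/216 = 5/216, meaning 216/5 days alone.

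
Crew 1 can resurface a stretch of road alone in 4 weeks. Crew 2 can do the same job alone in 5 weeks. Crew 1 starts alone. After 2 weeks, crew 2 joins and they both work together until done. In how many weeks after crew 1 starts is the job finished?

28/9 weeks

In the first 2 weeks crew 1 alone does 2/4 = 1/2 of the job, leaving 1/2.
Once everyone is working, combined rate: 1/4 + 1/5 = (5 + 4)/20 = 9/20 per week.
Remaining 1/2 at 9/20 per week takes 10/9 weeks.
Total from the start = 2 + 10/9 = 28/9 weeks.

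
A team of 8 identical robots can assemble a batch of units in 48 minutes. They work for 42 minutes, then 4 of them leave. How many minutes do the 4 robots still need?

12 minutes

One robot does 1/384 of the job per minute.
After 42 minutes with 8 robots, 7/8 is done (1/8 left).
With 4 robots the rate is 4/384 = 1/96, so the rest takes 1/8 ÷ 1/96 = 12 minutes.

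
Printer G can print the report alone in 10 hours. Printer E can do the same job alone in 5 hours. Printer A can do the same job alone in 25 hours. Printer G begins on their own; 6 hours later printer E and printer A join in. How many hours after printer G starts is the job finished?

122/17 hours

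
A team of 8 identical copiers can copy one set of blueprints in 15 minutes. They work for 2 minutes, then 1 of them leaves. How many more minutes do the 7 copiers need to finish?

One copier does 1/120 of the job per minute.
After 2 minutes with 8 copiers, 2/15 is done (13/15 left).
With 7 copiers the rate is 7/120, so the rest takes 13/15 ÷ 7/120 = 104/7 minutes.

104/7 minutes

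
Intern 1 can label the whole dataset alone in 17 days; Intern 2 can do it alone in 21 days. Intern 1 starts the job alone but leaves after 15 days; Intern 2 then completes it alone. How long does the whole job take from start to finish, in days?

297/17 days

In 15 days Intern 1 does 15/17 of the job, leaving 2/17.
Intern 2 works at 1/21 per day, so finishing takes 2/17 ÷ 1/21 = 42/17 days.
Total time = 15 + 42/17 = 297/17 days.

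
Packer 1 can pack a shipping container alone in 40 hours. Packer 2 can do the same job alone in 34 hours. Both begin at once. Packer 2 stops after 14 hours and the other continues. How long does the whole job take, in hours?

In the first 14 hours the combined rate is 37/680, so 259/340 of the job is done, leaving 81/340.
After Packer 2 leaves the rate is 1/40 per hour; the remaining 81/340 takes 162/17 hours.
Total = 14 + 162/17 = 400/17 hours.

400/17 hours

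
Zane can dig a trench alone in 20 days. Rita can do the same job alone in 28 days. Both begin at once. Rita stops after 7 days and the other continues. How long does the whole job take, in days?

15 days

In the first 7 days the combined rate is 3/35, so 3/5 of the job is done, leaving 2/5.
After Rita leaves the rate is 1/20 per day; the remaining 2/5 takes 8 days.
Total = 7 + 8 = 15 days.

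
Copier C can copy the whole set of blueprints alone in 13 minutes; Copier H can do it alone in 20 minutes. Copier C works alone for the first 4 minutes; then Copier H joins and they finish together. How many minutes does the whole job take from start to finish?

104/11 minutes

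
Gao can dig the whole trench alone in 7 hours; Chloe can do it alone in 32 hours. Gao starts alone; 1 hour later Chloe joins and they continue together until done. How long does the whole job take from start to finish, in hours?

77/13 hours

In 1 hour Gao does 1/7 of the job, leaving 6/7.
Gao and Chloe together work at 39/224 per hour, so finishing takes 6/7 ÷ 39/224 = 64/13 hours.
Total time = 1 + 64/13 = 77/13 hours.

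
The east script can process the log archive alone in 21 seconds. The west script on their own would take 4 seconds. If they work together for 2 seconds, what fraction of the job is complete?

Combined rate: 1/21 + 1/4 = (4 + 21)/84 = 25/84 per second.
In 2 seconds they complete 2·25/84 = 25/42 of the job.

25/42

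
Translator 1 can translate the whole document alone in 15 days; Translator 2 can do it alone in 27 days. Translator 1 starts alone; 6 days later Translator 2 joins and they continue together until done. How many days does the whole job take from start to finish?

165/14 days

In 6 days Translator 1 does 6/15 = 2/5 of the job, leaving 3/5.
Translator 1 and Translator 2 together work at 14/135 per day, so finishing takes 3/5 ÷ 14/135 = 81/14 days.
Total time = 6 + 81/14 = 165/14 days.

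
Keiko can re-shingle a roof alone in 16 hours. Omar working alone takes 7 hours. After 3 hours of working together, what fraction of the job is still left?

Combined rate: 1/16 + 1/7 = (7 + 16)/112 = 23/112 per hour.
In 3 hours they complete 3·23/112 = 69/112 of the job.
So 43/112 remains.

43/112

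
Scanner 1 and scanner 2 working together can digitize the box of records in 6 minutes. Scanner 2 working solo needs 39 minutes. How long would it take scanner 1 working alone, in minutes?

Combined rate is 1/6 per minute.
Known contribution: 1/39 per minute.
So scanner 1's rate is 1/6 − 1/39 = 11/78, meaning 78/11 minutes alone.

78/11 minutes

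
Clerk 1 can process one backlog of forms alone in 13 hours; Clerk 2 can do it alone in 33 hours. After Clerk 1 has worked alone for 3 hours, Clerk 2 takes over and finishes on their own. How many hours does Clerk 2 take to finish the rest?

330/13 hours

In 3 hours Clerk 1 does 3/13 of the job, leaving 10/13.
Clerk 2 works at 1/33 per hour, so finishing takes 10/13 ÷ 1/33 = 330/13 hours.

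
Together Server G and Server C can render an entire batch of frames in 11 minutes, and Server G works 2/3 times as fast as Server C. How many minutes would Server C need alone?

55/3 minutes

Let Server C's rate be r; then Server G's rate is (2/3)r, so together (2/3 + 1)r = (5/3)r = 1/11.
Thus r = 3/55 per minute.
Server C alone: 55/3 minutes; Server G alone: 55/2 minutes.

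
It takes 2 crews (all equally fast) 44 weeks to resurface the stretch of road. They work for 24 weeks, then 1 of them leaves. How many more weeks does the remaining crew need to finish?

One crew does 1/88 of the job per week.
After 24 weeks with 2 crews, 6/11 is done (5/11 left).
With 1 crew the rate is 1/88, so the rest takes 5/11 ÷ 1/88 = 40 weeks.

40 weeks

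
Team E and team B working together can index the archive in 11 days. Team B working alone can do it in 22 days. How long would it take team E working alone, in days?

Combined rate is 1/11 per day.
Known contribution: 1/22 per day.
So team E's rate is 1/11 − 1/22 = 1/22, meaning 22 days alone.

22 days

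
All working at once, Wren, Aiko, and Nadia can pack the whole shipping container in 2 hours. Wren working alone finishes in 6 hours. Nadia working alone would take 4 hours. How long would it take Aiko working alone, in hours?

12 hours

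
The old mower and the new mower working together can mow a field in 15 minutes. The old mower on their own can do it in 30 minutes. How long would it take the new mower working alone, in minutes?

30 minutes

Combined rate is 1/15 per minute.
Known contribution: 1/30 per minute.
So the new mower's rate is 1/15 − 1/30 = 1/30, meaning 30 minutes alone.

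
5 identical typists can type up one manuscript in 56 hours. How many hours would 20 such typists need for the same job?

14 hours

Total work is 5·56 = 280 typist-hours.
With 20 typists: 280/20 = 14 hours.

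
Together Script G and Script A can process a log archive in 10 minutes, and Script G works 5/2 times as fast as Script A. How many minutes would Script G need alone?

14 minutes

Let Script A's rate be r; then Script G's rate is (5/2)r, so together (5/2 + 1)r = (7/2)r = 1/10.
Thus r = 1/35 per minute.
Script A alone: 35 minutes; Script G alone: 14 minutes.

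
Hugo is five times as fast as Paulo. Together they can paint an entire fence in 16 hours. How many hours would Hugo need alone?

96/5 hours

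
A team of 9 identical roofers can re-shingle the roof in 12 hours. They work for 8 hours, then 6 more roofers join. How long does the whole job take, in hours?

52/5 hours

One roofer does 1/108 of the job per hour.
After 8 hours with 9 roofers, 2/3 is done (1/3 left).
With 15 roofers the rate is 15/108 = 5/36, so the rest takes 1/3 ÷ 5/36 = 12/5 hours.
Total = 8 + 12/5 = 52/5 hours.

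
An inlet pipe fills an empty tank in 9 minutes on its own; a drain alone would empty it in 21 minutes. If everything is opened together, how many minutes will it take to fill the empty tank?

Net rate = 1/9 − 1/21 = (7 − 3)/63 = 4/63 per minute.
Filling time = 1 ÷ (4/63) = 63/4 minutes.

63/4 minutes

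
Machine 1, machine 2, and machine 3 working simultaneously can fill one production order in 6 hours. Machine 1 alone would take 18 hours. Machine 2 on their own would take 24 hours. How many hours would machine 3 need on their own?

72/5 hours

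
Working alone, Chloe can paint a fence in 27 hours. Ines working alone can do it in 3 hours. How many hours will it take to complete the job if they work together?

27/10 hours

Combined rate: 1/27 + 1/3 = (1 + 9)/27 = 10/27 per hour.
Time = 1 ÷ (10/27) = 27/10 hours.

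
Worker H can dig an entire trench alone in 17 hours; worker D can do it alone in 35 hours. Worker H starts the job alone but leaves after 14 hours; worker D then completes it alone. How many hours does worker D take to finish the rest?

In 14 hours worker H does 14/17 of the job, leaving 3/17.
Worker D works at 1/35 per hour, so finishing takes 3/17 ÷ 1/35 = 105/17 hours.

105/17 hours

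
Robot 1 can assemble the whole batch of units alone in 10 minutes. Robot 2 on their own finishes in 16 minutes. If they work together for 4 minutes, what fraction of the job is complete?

Combined rate: 1/10 + 1/16 = (8 + 5)/80 = 13/80 per minute.
In 4 minutes they complete 4·13/80 = 13/20 of the job.

13/20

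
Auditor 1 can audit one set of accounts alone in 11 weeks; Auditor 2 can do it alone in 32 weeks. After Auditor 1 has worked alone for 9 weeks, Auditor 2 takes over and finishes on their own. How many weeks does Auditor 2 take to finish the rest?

64/11 weeks

In 9 weeks Auditor 1 does 9/11 of the job, leaving 2/11.
Auditor 2 works at 1/32 per week, so finishing takes 2/11 ÷ 1/32 = 64/11 weeks.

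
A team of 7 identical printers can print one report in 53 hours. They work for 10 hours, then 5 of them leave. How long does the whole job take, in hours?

321/2 hours

One printer does 1/371 of the job per hour.
After 10 hours with 7 printers, 10/53 is done (43/53 left).
With 2 printers the rate is 2/371, so the rest takes 43/53 ÷ 2/371 = 301/2 hours.
Total = 10 + 301/2 = 321/2 hours.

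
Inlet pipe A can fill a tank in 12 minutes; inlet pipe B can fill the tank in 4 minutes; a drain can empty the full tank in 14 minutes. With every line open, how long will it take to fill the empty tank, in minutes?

Net rate = 1/12 + 1/4 − 1/14 = (7 + 21 − 6)/84 = 22/84 = 11/42 per minute.
Filling time = 1 ÷ (11/42) = 42/11 minutes.

42/11 minutes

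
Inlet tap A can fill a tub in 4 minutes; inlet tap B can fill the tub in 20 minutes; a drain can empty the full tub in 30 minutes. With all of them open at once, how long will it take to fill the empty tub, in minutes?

15/4 minutes

Net rate = 1/4 + 1/20 − 1/30 = (15 + 3 − 2)/60 = 16/60 = 4/15 per minute.
Filling time = 1 ÷ (4/15) = 15/4 minutes.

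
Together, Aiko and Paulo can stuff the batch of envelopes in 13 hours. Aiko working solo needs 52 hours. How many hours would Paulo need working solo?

Combined rate is 1/13 per hour.
Known contribution: 1/52 per hour.
So Paulo's rate is 1/13 − 1/52 = 3/52, meaning 52/3 hours alone.

52/3 hours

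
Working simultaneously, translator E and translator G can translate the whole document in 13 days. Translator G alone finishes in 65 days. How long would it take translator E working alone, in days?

65/4 days

Combined rate is 1/13 per day.
Known contribution: 1/65 per day.
So translator E's rate is 1/13 − 1/65 = 4/65, meaning 65/4 days alone.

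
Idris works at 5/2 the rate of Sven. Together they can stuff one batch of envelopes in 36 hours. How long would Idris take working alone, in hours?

Let Sven's rate be r; then Idris's rate is (5/2)r, so together (5/2 + 1)r = (7/2)r = 1/36.
Thus r = 1/126 per hour.
Sven alone: 126 hours; Idris alone: 252/5 hours.

252/5 hours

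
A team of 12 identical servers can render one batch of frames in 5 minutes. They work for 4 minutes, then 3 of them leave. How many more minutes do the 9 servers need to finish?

One server does 1/60 of the job per minute.
After 4 minutes with 12 servers, 4/5 is done (1/5 left).
With 9 servers the rate is 9/60 = 3/20, so the rest takes 1/5 ÷ 3/20 = 4/3 minutes.

4/3 minutes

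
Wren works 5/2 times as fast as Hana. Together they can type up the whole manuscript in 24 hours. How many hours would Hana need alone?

84 hours

Let Hana's rate be r; then Wren's rate is (5/2)r, so together (5/2 + 1)r = (7/2)r = 1/24.
Thus r = 1/84 per hour.
Hana alone: 84 hours; Wren alone: 168/5 hours.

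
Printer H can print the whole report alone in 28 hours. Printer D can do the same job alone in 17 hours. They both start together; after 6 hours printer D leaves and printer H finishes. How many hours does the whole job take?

In the first 6 hours the combined rate is 45/476, so 135/238 of the job is done, leaving 103/238.
After printer D leaves the rate is 1/28 per hour; the remaining 103/238 takes 206/17 hours.
Total = 6 + 206/17 = 308/17 hours.

308/17 hours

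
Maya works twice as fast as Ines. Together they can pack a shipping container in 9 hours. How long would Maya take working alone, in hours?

Let Ines's rate be r; then Maya's rate is 2r, so together (2 + 1)r = 3r = 1/9.
Thus r = 1/27 per hour.
Ines alone: 27 hours; Maya alone: 27/2 hours.

27/2 hours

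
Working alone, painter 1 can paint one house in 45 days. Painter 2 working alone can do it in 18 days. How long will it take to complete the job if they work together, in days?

90/7 days

With two workers the combined time is the product over the sum: 45·18/(45+18) = 810/63 = 90/7 days.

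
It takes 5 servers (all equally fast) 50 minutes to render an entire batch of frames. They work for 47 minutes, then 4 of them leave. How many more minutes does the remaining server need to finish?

One server does 1/250 of the job per minute.
After 47 minutes with 5 servers, 47/50 is done (3/50 left).
With 1 server the rate is 1/250, so the rest takes 3/50 ÷ 1/250 = 15 minutes.

15 minutes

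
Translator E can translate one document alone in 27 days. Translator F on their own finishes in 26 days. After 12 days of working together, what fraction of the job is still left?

Combined rate: 1/27 + 1/26 = (26 + 27)/702 = 53/702 per day.
In 12 days they complete 12·53/702 = 106/117 of the job.
So 11/117 remains.

11/117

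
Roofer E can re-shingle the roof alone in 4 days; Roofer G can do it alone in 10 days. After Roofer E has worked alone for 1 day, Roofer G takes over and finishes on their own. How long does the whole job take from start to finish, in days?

17/2 days

In 1 day Roofer E does 1/4 of the job, leaving 3/4.
Roofer G works at 1/10 per day, so finishing takes 3/4 ÷ 1/10 = 15/2 days.
Total time = 1 + 15/2 = 17/2 days.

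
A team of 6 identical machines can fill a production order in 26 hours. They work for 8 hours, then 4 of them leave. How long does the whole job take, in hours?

One machine does 1/156 of the job per hour.
After 8 hours with 6 machines, 4/13 is done (9/13 left).
With 2 machines the rate is 2/156 = 1/78, so the rest takes 9/13 ÷ 1/78 = 54 hours.
Total = 8 + 54 = 62 hours.

62 hours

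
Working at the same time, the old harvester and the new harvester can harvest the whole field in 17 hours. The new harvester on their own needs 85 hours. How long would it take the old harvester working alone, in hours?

Combined rate is 1/17 per hour.
Known contribution: 1/85 per hour.
So the old harvester's rate is 1/17 − 1/85 = 4/85, meaning 85/4 hours alone.

85/4 hours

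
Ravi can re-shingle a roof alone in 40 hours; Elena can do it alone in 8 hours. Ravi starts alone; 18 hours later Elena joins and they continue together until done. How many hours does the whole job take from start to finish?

65/3 hours

In 18 hours Ravi does 18/40 = 9/20 of the job, leaving 11/20.
Ravi and Elena together work at 3/20 per hour, so finishing takes 11/20 ÷ 3/20 = 11/3 hours.
Total time = 18 + 11/3 = 65/3 hours.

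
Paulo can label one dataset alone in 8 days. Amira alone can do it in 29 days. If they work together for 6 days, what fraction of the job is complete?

Combined rate: 1/8 + 1/29 = (29 + 8)/232 = 37/232 per day.
In 6 days they complete 6·37/232 = 111/116 of the job.

111/116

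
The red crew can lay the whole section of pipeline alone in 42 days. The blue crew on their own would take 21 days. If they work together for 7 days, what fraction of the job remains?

Combined rate: 1/42 + 1/21 = (1 + 2)/42 = 3/42 = 1/14 per day.
In 7 days they complete 7·1/14 = 1/2 of the job.
So 1/2 remains.

1/2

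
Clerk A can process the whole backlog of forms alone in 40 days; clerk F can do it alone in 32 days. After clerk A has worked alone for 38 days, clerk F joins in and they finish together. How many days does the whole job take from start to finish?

In 38 days clerk A does 38/40 = 19/20 of the job, leaving 1/20.
Clerk A and clerk F together work at 9/160 per day, so finishing takes 1/20 ÷ 9/160 = 8/9 days.
Total time = 38 + 8/9 = 350/9 days.

350/9 days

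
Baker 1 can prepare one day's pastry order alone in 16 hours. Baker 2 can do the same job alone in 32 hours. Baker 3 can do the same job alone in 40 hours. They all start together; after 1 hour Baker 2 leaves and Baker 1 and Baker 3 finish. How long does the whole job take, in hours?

In the first 1 hour the combined rate is 19/160, so 19/160 of the job is done, leaving 141/160.
After Baker 2 leaves the rate is 7/80 per hour; the remaining 141/160 takes 141/14 hours.
Total = 1 + 141/14 = 155/14 hours.

155/14 hours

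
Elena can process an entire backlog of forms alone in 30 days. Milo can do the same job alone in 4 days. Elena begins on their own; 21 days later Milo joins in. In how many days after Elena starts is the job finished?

375/17 days

In the first 21 days Elena alone does 21/30 = 7/10 of the job, leaving 3/10.
Once everyone is working, combined rate: 1/30 + 1/4 = (2 + 15)/60 = 17/60 per day.
Remaining 3/10 at 17/60 per day takes 18/17 days.
Total from the start = 21 + 18/17 = 375/17 days.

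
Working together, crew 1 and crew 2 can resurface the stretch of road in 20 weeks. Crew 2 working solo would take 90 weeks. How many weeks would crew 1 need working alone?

180/7 weeks

Combined rate is 1/20 per week.
Known contribution: 1/90 per week.
So crew 1's rate is 1/20 − 1/90 = 7/180, meaning 180/7 weeks alone.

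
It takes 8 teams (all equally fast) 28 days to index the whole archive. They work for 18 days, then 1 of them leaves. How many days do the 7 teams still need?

One team does 1/224 of the job per day.
After 18 days with 8 teams, 9/14 is done (5/14 left).
With 7 teams the rate is 7/224 = 1/32, so the rest takes 5/14 ÷ 1/32 = 80/7 days.

80/7 days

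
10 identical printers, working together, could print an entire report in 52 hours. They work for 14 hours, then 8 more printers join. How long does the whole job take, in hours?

316/9 hours

One printer does 1/520 of the job per hour.
After 14 hours with 10 printers, 7/26 is done (19/26 left).
With 18 printers the rate is 18/520 = 9/260, so the rest takes 19/26 ÷ 9/260 = 190/9 hours.
Total = 14 + 190/9 = 316/9 hours.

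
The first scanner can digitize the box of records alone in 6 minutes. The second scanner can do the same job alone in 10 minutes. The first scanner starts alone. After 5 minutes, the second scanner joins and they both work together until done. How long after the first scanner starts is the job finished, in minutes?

In the first 5 minutes the first scanner alone does 5/6 of the job, leaving 1/6.
Once everyone is working, combined rate: 1/6 + 1/10 = (5 + 3)/30 = 8/30 = 4/15 per minute.
Remaining 1/6 at 4/15 per minute takes 5/8 minutes.
Total from the start = 5 + 5/8 = 45/8 minutes.

45/8 minutes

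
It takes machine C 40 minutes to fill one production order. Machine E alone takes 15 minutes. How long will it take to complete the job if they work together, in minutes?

With two workers the combined time is the product over the sum: 40·15/(40+15) = 600/55 = 120/11 minutes.

120/11 minutes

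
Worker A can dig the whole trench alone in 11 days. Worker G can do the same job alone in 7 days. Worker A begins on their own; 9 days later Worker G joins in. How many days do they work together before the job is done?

7/9 days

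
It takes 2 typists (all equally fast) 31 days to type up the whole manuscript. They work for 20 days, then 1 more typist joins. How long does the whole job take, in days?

One typist does 1/62 of the job per day.
After 20 days with 2 typists, 20/31 is done (11/31 left).
With 3 typists the rate is 3/62, so the rest takes 11/31 ÷ 3/62 = 22/3 days.
Total = 20 + 22/3 = 82/3 days.

82/3 days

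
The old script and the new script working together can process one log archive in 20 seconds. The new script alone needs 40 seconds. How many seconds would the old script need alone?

Combined rate is 1/20 per second.
Known contribution: 1/40 per second.
So the old script's rate is 1/20 − 1/40 = 1/40, meaning 40 seconds alone.

40 seconds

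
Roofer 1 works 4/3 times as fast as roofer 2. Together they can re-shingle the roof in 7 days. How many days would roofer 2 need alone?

Let roofer 2's rate be r; then roofer 1's rate is (4/3)r, so together (4/3 + 1)r = (7/3)r = 1/7.
Thus r = 3/49 per day.
Roofer 2 alone: 49/3 days; roofer 1 alone: 49/4 days.

49/3 days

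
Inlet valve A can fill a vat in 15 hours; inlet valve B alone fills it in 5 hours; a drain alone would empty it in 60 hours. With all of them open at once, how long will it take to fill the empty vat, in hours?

Net rate = 1/15 + 1/5 − 1/60 = (4 + 12 − 1)/60 = 15/60 = 1/4 per hour.
Filling time = 1 ÷ (1/4) = 4 hours.

4 hours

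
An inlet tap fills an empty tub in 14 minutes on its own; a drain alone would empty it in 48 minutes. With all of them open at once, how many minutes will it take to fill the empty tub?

Net rate = 1/14 − 1/48 = (24 − 7)/336 = 17/336 per minute.
Filling time = 1 ÷ (17/336) = 336/17 minutes.

336/17 minutes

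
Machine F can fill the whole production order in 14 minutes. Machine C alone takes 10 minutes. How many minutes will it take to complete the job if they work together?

Combined rate: 1/14 + 1/10 = (5 + 7)/70 = 12/70 = 6/35 per minute.
Time = 1 ÷ (6/35) = 35/6 minutes.

35/6 minutes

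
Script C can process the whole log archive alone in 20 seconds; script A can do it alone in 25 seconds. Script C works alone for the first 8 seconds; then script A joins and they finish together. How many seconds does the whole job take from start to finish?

In 8 seconds script C does 8/20 = 2/5 of the job, leaving 3/5.
Script C and script A together work at 9/100 per second, so finishing takes 3/5 ÷ 9/100 = 20/3 seconds.
Total time = 8 + 20/3 = 44/3 seconds.

44/3 seconds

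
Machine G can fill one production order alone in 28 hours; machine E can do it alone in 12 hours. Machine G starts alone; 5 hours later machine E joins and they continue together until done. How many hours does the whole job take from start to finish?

119/10 hours

In 5 hours machine G does 5/28 of the job, leaving 23/28.
Machine G and machine E together work at 5/42 per hour, so finishing takes 23/28 ÷ 5/42 = 69/10 hours.
Total time = 5 + 69/10 = 119/10 hours.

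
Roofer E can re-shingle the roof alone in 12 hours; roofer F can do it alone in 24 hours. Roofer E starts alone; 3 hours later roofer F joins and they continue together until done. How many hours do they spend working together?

6 hours

In 3 hours roofer E does 3/12 = 1/4 of the job, leaving 3/4.
Roofer E and roofer F together work at 1/8 per hour, so finishing takes 3/4 ÷ 1/8 = 6 hours.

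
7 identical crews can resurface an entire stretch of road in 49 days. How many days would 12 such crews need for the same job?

343/12 days

Total work is 7·49 = 343 crew-days.
With 12 crews: 343/12 days.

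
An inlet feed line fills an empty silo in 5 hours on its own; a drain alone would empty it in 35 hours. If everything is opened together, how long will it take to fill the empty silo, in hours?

35/6 hours

Net rate = 1/5 − 1/35 = (7 − 1)/35 = 6/35 per hour.
Filling time = 1 ÷ (6/35) = 35/6 hours.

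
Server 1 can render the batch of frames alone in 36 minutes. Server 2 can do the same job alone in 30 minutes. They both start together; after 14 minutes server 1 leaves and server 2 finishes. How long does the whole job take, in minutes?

In the first 14 minutes the combined rate is 11/180, so 77/90 of the job is done, leaving 13/90.
After server 1 leaves the rate is 1/30 per minute; the remaining 13/90 takes 13/3 minutes.
Total = 14 + 13/3 = 55/3 minutes.

55/3 minutes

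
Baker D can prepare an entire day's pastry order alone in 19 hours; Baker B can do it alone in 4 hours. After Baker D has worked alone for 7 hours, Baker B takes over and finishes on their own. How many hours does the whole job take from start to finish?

In 7 hours Baker D does 7/19 of the job, leaving 12/19.
Baker B works at 1/4 per hour, so finishing takes 12/19 ÷ 1/4 = 48/19 hours.
Total time = 7 + 48/19 = 181/19 hours.

181/19 hours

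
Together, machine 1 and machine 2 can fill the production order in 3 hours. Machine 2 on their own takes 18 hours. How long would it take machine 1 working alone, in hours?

Combined rate is 1/3 per hour.
Known contribution: 1/18 per hour.
So machine 1's rate is 1/3 − 1/18 = 5/18, meaning 18/5 hours alone.

18/5 hours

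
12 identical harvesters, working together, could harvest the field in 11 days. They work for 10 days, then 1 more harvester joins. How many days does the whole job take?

142/13 days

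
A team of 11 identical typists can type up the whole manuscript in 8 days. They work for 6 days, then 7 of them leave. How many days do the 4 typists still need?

One typist does 1/88 of the job per day.
After 6 days with 11 typists, 3/4 is done (1/4 left).
With 4 typists the rate is 4/88 = 1/22, so the rest takes 1/4 ÷ 1/22 = 11/2 days.

11/2 days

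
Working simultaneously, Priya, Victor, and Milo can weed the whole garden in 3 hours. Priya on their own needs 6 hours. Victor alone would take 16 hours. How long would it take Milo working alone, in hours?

Combined rate is 1/3 per hour.
Known contribution: 1/6 + 1/16 = (8 + 3)/48 = 11/48 per hour.
So Milo's rate is 1/3 − 11/48 = 5/48, meaning 48/5 hours alone.

48/5 hours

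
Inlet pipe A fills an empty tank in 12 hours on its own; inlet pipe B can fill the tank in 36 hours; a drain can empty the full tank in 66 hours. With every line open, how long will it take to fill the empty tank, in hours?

198/19 hours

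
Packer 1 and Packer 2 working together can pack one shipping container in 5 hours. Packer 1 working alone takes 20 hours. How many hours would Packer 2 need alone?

Combined rate is 1/5 per hour.
Known contribution: 1/20 per hour.
So Packer 2's rate is 1/5 − 1/20 = 3/20, meaning 20/3 hours alone.

20/3 hours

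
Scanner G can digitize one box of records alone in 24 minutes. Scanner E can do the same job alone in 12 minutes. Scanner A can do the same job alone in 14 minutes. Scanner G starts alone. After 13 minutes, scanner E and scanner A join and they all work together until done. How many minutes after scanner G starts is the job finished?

In the first 13 minutes scanner G alone does 13/24 of the job, leaving 11/24.
Once everyone is working, combined rate: 1/24 + 1/12 + 1/14 = (7 + 14 + 12)/168 = 33/168 = 11/56 per minute.
Remaining 11/24 at 11/56 per minute takes 7/3 minutes.
Total from the start = 13 + 7/3 = 46/3 minutes.

46/3 minutes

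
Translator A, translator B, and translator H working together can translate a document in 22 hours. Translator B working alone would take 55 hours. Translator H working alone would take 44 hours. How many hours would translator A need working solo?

220 hours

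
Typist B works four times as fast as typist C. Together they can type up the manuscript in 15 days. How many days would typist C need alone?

Let typist C's rate be r; then typist B's rate is 4r, so together (4 + 1)r = 5r = 1/15.
Thus r = 1/75 per day.
Typist C alone: 75 days; typist B alone: 75/4 days.

75 days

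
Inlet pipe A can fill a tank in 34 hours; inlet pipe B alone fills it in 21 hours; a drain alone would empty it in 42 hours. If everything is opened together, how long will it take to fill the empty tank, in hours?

357/19 hours

Net rate = 1/34 + 1/21 − 1/42 = (21 + 34 − 17)/714 = 38/714 = 19/357 per hour.
Filling time = 1 ÷ (19/357) = 357/19 hours.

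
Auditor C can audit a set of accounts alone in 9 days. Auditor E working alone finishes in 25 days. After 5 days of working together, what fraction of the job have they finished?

34/45

Combined rate: 1/9 + 1/25 = (25 + 9)/225 = 34/225 per day.
In 5 days they complete 5·34/225 = 34/45 of the job.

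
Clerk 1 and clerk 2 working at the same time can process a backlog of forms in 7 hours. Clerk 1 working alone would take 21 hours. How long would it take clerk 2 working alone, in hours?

21/2 hours

Combined rate is 1/7 per hour.
Known contribution: 1/21 per hour.
So clerk 2's rate is 1/7 − 1/21 = 2/21, meaning 21/2 hours alone.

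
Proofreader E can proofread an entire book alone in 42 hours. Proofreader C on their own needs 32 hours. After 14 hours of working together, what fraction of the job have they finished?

Combined rate: 1/42 + 1/32 = (16 + 21)/672 = 37/672 per hour.
In 14 hours they complete 14·37/672 = 37/48 of the job.

37/48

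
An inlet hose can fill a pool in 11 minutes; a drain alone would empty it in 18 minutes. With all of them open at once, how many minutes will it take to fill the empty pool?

198/7 minutes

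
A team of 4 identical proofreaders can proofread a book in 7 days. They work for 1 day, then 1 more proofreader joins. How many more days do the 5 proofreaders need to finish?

One proofreader does 1/28 of the job per day.
After 1 day with 4 proofreaders, 1/7 is done (6/7 left).
With 5 proofreaders the rate is 5/28, so the rest takes 6/7 ÷ 5/28 = 24/5 days.

24/5 days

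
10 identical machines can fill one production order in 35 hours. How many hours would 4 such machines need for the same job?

175/2 hours

Total work is 10·35 = 350 machine-hours.
With 4 machines: 350/4 = 175/2 hours.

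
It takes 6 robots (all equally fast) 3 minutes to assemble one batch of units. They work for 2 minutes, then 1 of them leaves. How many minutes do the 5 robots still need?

One robot does 1/18 of the job per minute.
After 2 minutes with 6 robots, 2/3 is done (1/3 left).
With 5 robots the rate is 5/18, so the rest takes 1/3 ÷ 5/18 = 6/5 minutes.

6/5 minutes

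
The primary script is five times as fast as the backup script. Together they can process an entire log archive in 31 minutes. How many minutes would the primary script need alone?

186/5 minutes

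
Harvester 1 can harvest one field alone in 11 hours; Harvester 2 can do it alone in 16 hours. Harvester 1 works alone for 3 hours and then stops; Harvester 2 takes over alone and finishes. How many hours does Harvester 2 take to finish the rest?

In 3 hours Harvester 1 does 3/11 of the job, leaving 8/11.
Harvester 2 works at 1/16 per hour, so finishing takes 8/11 ÷ 1/16 = 128/11 hours.

128/11 hours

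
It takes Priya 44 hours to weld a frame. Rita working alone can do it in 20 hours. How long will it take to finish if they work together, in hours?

55/4 hours

Combined rate: 1/44 + 1/20 = (5 + 11)/220 = 16/220 = 4/55 per hour.
Time = 1 ÷ (4/55) = 55/4 hours.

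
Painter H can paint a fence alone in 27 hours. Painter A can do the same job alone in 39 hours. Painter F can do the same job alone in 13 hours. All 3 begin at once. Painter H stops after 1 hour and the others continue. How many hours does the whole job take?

169/18 hours

In the first 1 hour the combined rate is 49/351, so 49/351 of the job is done, leaving 302/351.
After painter H leaves the rate is 4/39 per hour; the remaining 302/351 takes 151/18 hours.
Total = 1 + 151/18 = 169/18 hours.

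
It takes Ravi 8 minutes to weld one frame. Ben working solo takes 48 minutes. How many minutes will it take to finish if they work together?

Combined rate: 1/8 + 1/48 = (6 + 1)/48 = 7/48 per minute.
Time = 1 ÷ (7/48) = 48/7 minutes.

48/7 minutes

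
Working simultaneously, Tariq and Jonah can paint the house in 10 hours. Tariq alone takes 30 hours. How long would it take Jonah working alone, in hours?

Combined rate is 1/10 per hour.
Known contribution: 1/30 per hour.
So Jonah's rate is 1/10 − 1/30 = 1/15, meaning 15 hours alone.

15 hours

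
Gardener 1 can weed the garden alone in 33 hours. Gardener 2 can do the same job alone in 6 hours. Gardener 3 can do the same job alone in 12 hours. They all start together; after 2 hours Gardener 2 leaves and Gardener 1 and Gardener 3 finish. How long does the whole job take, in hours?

In the first 2 hours the combined rate is 37/132, so 37/66 of the job is done, leaving 29/66.
After Gardener 2 leaves the rate is 5/44 per hour; the remaining 29/66 takes 58/15 hours.
Total = 2 + 58/15 = 88/15 hours.

88/15 hours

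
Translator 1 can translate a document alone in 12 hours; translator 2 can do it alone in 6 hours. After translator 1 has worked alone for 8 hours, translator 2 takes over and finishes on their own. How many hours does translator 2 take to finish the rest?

2 hours

In 8 hours translator 1 does 8/12 = 2/3 of the job, leaving 1/3.
Translator 2 works at 1/6 per hour, so finishing takes 1/3 ÷ 1/6 = 2 hours.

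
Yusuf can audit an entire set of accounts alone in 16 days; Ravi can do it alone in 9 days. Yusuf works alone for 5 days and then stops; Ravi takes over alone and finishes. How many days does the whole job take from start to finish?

In 5 days Yusuf does 5/16 of the job, leaving 11/16.
Ravi works at 1/9 per day, so finishing takes 11/16 ÷ 1/9 = 99/16 days.
Total time = 5 + 99/16 = 179/16 days.

179/16 days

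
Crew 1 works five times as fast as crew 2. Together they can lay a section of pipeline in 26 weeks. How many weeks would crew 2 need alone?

156 weeks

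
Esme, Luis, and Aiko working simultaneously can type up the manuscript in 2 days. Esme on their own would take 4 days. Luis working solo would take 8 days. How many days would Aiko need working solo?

Combined rate is 1/2 per day.
Known contribution: 1/4 + 1/8 = (2 + 1)/8 = 3/8 per day.
So Aiko's rate is 1/2 − 3/8 = 1/8, meaning 8 days alone.

8 days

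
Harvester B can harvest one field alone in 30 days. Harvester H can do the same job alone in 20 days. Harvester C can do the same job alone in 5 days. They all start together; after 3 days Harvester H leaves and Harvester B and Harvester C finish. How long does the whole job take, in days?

51/14 days

In the first 3 days the combined rate is 17/60, so 17/20 of the job is done, leaving 3/20.
After Harvester H leaves the rate is 7/30 per day; the remaining 3/20 takes 9/14 days.
Total = 3 + 9/14 = 51/14 days.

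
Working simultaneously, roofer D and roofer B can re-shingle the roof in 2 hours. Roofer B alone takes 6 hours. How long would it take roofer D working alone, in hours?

3 hours

Combined rate is 1/2 per hour.
Known contribution: 1/6 per hour.
So roofer D's rate is 1/2 − 1/6 = 1/3, meaning 3 hours alone.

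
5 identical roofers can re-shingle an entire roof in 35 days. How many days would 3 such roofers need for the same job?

175/3 days

Total work is 5·35 = 175 roofer-days.
With 3 roofers: 175/3 days.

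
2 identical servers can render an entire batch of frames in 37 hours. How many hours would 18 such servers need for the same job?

37/9 hours

Total work is 2·37 = 74 server-hours.
With 18 servers: 74/18 = 37/9 hours.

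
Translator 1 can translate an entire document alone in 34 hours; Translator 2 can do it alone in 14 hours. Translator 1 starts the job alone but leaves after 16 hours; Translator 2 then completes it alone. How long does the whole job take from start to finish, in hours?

In 16 hours Translator 1 does 16/34 = 8/17 of the job, leaving 9/17.
Translator 2 works at 1/14 per hour, so finishing takes 9/17 ÷ 1/14 = 126/17 hours.
Total time = 16 + 126/17 = 398/17 hours.

398/17 hours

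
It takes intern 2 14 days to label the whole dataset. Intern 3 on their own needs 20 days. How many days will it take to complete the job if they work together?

140/17 days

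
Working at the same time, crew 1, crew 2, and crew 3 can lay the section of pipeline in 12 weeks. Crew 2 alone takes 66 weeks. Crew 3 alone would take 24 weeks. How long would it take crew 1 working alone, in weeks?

264/7 weeks

Combined rate is 1/12 per week.
Known contribution: 1/66 + 1/24 = (4 + 11)/264 = 15/264 = 5/88 per week.
So crew 1's rate is 1/12 − 5/88 = 7/264, meaning 264/7 weeks alone.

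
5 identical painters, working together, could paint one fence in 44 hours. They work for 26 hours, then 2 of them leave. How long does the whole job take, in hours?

56 hours

One painter does 1/220 of the job per hour.
After 26 hours with 5 painters, 13/22 is done (9/22 left).
With 3 painters the rate is 3/220, so the rest takes 9/22 ÷ 3/220 = 30 hours.
Total = 26 + 30 = 56 hours.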